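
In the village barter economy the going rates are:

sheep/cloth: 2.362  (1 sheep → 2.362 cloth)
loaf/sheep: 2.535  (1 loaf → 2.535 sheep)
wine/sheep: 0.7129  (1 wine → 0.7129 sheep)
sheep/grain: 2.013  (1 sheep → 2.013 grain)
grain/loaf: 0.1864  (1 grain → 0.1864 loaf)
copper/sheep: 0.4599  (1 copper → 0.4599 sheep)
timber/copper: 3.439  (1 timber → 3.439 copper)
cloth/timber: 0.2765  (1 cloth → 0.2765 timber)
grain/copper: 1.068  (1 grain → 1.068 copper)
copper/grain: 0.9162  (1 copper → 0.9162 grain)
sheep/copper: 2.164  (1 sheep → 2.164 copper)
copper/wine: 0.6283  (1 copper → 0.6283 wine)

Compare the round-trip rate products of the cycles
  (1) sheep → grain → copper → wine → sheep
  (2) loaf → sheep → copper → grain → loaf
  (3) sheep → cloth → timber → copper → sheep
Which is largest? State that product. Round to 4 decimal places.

1.0329

(1) 2.013 × 1.068 × 0.6283 × 0.7129 = 0.96297
(2) 2.535 × 2.164 × 0.9162 × 0.1864 = 0.93685
(3) 2.362 × 0.2765 × 3.439 × 0.4599 = 1.03293
Highest is cycle (3) at 1.0329 (>1, arbitrage).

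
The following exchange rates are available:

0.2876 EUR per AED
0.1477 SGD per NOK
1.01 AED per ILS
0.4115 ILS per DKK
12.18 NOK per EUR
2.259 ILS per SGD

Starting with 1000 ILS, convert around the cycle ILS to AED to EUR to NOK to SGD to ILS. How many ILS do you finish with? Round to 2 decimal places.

1000 ILS × 1.01 = 1010 AED
1010 AED × 0.2876 = 290.476 EUR
290.476 EUR × 12.18 = 3537.99768 NOK
3537.99768 NOK × 0.1477 = 522.562257336 SGD
522.562257336 SGD × 2.259 = 1180.468139322024 ILS

1180.47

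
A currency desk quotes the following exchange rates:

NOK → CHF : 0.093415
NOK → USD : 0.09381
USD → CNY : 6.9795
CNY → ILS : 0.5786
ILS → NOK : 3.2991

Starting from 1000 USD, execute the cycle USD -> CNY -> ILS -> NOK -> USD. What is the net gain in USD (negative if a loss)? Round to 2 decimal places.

249.82

1000 USD × 6.9795 = 6979.5 CNY
6979.5 CNY × 0.5786 = 4038.3387 ILS
4038.3387 ILS × 3.2991 = 13322.88320517 NOK
13322.88320517 NOK × 0.09381 = 1249.8196734769977 USD
Net change: 1249.8196734769977 − 1000 = 249.8196734769977 USD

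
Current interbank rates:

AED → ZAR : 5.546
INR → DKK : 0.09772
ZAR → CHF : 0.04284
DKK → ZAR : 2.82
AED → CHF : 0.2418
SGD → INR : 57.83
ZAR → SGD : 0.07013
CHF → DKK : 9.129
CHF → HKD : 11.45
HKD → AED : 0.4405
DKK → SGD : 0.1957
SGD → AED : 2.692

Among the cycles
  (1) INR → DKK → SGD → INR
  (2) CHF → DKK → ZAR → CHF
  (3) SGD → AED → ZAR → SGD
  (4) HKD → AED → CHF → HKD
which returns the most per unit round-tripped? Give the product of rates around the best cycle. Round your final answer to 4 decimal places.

1.2196

(1) 0.09772 × 0.1957 × 57.83 = 1.10593
(2) 9.129 × 2.82 × 0.04284 = 1.10286
(3) 2.692 × 5.546 × 0.07013 = 1.04703
(4) 0.4405 × 0.2418 × 11.45 = 1.21957
Highest is cycle (4) at 1.2196 (>1, arbitrage).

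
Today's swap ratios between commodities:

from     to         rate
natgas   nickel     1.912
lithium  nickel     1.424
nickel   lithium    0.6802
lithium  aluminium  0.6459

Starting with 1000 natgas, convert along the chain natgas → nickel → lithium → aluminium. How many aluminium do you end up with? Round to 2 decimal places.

840.02

1000 natgas × 1.912 = 1912 nickel
1912 nickel × 0.6802 = 1300.5424 lithium
1300.5424 lithium × 0.6459 = 840.02033616 aluminium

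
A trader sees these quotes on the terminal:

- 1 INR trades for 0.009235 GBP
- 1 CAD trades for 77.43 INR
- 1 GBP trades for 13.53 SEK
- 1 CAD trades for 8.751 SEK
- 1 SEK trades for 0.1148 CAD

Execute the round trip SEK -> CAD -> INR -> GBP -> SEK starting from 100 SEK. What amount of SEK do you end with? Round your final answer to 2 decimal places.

111.07

100 SEK × 0.1148 = 11.48 CAD
11.48 CAD × 77.43 = 888.8964 INR
888.8964 INR × 0.009235 = 8.208958254 GBP
8.208958254 GBP × 13.53 = 111.06720517662 SEK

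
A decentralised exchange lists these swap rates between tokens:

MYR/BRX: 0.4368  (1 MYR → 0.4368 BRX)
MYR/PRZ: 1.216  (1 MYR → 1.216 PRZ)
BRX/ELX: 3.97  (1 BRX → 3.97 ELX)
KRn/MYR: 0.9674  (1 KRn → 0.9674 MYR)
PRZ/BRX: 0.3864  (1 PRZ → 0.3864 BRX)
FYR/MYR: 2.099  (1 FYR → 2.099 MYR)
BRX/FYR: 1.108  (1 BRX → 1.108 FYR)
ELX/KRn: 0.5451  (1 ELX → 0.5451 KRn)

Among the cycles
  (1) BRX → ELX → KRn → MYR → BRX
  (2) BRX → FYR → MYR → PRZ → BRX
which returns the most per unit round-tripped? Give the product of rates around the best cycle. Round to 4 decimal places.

1.0928

(1) 3.97 × 0.5451 × 0.9674 × 0.4368 = 0.91444
(2) 1.108 × 2.099 × 1.216 × 0.3864 = 1.09276
Highest is cycle (2) at 1.0928 (>1, arbitrage).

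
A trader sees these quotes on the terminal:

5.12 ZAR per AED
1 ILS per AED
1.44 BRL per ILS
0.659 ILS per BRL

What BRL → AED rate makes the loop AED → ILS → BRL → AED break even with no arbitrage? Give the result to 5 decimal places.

Known legs of the cycle: 1 × 1.44 = 1.44
For no arbitrage the full-cycle product must be 1, so the missing rate is 1 / 1.44 ≈ 0.6944444.

0.69444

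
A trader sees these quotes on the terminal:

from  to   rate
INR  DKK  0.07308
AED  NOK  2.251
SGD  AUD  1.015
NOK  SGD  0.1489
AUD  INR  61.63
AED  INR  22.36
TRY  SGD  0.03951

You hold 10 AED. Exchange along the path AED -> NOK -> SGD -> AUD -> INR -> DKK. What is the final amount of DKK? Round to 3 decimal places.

10 AED × 2.251 = 22.51 NOK
22.51 NOK × 0.1489 = 3.351739 SGD
3.351739 SGD × 1.015 = 3.402015085 AUD
3.402015085 AUD × 61.63 = 209.66618968855 INR
209.66618968855 INR × 0.07308 = 15.322405142439234 DKK

15.322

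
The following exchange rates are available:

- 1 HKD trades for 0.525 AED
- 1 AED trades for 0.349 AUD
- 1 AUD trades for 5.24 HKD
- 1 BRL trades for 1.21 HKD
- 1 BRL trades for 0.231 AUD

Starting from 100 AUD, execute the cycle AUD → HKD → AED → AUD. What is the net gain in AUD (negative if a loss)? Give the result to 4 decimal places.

100 AUD × 5.24 = 524 HKD
524 HKD × 0.525 = 275.1 AED
275.1 AED × 0.349 = 96.0099 AUD
Net change: 96.0099 − 100 = -3.9901 AUD

-3.9901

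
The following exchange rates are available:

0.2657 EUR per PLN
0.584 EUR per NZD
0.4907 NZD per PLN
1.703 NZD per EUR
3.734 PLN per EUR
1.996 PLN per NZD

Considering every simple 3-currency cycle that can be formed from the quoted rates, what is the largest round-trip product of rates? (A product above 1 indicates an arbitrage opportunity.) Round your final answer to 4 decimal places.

EUR→PLN→NZD→EUR: 3.734 × 0.4907 × 0.584 = 1.07005
EUR→NZD→PLN→EUR: 1.703 × 1.996 × 0.2657 = 0.90316
Maximum is EUR→PLN→NZD→EUR at 1.0700; arbitrage exists.

1.0700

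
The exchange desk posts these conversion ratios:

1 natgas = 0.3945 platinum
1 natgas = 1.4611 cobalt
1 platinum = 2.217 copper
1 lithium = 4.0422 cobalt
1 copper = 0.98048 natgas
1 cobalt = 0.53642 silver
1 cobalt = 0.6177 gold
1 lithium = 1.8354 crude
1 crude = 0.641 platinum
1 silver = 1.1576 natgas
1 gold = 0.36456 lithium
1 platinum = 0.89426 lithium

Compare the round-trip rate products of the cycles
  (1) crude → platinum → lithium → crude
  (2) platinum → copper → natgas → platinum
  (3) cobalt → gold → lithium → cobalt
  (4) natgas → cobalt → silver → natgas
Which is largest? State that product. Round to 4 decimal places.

1.0521

(1) 0.641 × 0.89426 × 1.8354 = 1.05209
(2) 2.217 × 0.98048 × 0.3945 = 0.85753
(3) 0.6177 × 0.36456 × 4.0422 = 0.91026
(4) 1.4611 × 0.53642 × 1.1576 = 0.90728
Highest is cycle (1) at 1.0521 (>1, arbitrage).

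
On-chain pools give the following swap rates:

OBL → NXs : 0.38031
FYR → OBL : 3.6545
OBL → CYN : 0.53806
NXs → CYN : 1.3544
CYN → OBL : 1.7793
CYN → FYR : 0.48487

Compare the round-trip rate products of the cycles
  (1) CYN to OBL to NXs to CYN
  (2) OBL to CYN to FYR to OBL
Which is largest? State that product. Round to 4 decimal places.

0.9534

(1) 1.7793 × 0.38031 × 1.3544 = 0.91650
(2) 0.53806 × 0.48487 × 3.6545 = 0.95342
Highest is cycle (2) at 0.9534 (≤1, no arbitrage).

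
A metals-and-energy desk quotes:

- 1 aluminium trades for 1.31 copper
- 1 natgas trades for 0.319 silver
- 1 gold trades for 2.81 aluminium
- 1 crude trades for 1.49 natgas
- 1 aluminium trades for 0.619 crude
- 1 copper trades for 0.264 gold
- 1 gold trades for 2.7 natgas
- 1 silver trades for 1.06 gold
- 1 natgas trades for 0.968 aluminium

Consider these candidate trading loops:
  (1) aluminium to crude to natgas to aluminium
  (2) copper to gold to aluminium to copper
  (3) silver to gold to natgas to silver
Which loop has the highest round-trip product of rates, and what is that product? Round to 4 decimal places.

0.9718

(1) 0.619 × 1.49 × 0.968 = 0.89280
(2) 0.264 × 2.81 × 1.31 = 0.97181
(3) 1.06 × 2.7 × 0.319 = 0.91298
Highest is cycle (2) at 0.9718 (≤1, no arbitrage).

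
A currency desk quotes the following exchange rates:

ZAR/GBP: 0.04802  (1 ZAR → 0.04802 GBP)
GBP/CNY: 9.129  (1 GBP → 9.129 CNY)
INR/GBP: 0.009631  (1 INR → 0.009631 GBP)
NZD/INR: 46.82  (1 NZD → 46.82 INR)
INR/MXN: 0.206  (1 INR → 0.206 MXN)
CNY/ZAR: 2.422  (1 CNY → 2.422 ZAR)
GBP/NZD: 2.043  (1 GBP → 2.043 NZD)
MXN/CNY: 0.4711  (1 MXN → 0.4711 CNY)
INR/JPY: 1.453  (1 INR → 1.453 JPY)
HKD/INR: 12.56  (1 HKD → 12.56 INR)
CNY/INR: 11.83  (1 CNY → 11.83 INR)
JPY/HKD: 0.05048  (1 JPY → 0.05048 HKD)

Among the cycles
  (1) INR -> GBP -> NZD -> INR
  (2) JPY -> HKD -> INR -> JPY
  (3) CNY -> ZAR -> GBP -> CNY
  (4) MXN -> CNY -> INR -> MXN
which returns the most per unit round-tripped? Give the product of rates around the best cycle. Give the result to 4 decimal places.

(1) 0.009631 × 2.043 × 46.82 = 0.92124
(2) 0.05048 × 12.56 × 1.453 = 0.92124
(3) 2.422 × 0.04802 × 9.129 = 1.06174
(4) 0.4711 × 11.83 × 0.206 = 1.14806
Highest is cycle (4) at 1.1481 (>1, arbitrage).

1.1481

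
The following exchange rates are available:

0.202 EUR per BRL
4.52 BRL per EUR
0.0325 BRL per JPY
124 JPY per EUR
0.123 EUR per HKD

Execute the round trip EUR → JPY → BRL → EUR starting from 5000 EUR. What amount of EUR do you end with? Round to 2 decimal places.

4070.30

5000 EUR × 124 = 620000 JPY
620000 JPY × 0.0325 = 20150 BRL
20150 BRL × 0.202 = 4070.3 EUR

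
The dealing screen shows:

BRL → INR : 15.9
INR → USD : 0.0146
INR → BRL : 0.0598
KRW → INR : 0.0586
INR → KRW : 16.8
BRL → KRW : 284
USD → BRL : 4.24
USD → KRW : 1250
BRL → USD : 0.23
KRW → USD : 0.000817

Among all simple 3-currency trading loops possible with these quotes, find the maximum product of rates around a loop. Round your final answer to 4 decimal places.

INR→USD→KRW→INR: 0.0146 × 1250 × 0.0586 = 1.06945
BRL→KRW→INR→BRL: 284 × 0.0586 × 0.0598 = 0.99522
BRL→INR→USD→BRL: 15.9 × 0.0146 × 4.24 = 0.98427
BRL→KRW→USD→BRL: 284 × 0.000817 × 4.24 = 0.98380
Maximum is INR→USD→KRW→INR at 1.0695; arbitrage exists.

1.0695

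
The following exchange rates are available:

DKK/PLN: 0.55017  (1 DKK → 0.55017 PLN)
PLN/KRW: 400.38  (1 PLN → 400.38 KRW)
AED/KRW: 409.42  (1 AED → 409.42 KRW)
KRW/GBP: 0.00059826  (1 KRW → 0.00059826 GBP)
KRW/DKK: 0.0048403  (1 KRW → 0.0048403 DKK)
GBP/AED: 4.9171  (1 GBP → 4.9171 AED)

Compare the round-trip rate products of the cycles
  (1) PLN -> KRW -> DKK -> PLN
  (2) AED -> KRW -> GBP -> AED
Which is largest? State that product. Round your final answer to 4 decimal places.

1.2044

(1) 400.38 × 0.0048403 × 0.55017 = 1.06621
(2) 409.42 × 0.00059826 × 4.9171 = 1.20439
Highest is cycle (2) at 1.2044 (>1, arbitrage).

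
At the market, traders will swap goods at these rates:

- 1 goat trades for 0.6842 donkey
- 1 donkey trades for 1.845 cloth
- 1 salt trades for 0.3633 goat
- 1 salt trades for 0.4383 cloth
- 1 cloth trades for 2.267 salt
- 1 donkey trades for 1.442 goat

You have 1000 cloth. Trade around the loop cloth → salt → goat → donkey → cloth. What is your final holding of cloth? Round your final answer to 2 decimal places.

1039.67

1000 cloth × 2.267 = 2267 salt
2267 salt × 0.3633 = 823.6011 goat
823.6011 goat × 0.6842 = 563.50787262 donkey
563.50787262 donkey × 1.845 = 1039.6720249839 cloth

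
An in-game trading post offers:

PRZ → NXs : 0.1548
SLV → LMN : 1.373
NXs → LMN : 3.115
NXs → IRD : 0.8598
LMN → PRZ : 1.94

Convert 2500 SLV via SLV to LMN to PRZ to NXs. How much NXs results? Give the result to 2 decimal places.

2500 SLV × 1.373 = 3432.5 LMN
3432.5 LMN × 1.94 = 6659.05 PRZ
6659.05 PRZ × 0.1548 = 1030.82094 NXs

1030.82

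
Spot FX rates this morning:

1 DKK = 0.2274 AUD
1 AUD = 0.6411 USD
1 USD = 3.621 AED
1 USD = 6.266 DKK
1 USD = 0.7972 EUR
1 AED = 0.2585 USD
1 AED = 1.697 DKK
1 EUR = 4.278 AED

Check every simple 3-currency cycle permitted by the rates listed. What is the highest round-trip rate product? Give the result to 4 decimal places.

USD→DKK→AUD→USD: 6.266 × 0.2274 × 0.6411 = 0.91350
USD→EUR→AED→USD: 0.7972 × 4.278 × 0.2585 = 0.88159
Maximum is USD→DKK→AUD→USD at 0.9135; no arbitrage — every cycle loses value.

0.9135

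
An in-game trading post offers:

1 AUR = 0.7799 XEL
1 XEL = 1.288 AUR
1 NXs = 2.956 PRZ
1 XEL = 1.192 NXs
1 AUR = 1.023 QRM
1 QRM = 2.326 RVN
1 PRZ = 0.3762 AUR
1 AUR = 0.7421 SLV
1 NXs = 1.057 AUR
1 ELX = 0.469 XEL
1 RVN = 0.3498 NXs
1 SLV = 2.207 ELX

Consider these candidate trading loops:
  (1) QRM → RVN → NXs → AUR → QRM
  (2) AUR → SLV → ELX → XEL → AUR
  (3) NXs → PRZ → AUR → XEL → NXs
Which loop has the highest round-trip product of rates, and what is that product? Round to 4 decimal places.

1.0338

(1) 2.326 × 0.3498 × 1.057 × 1.023 = 0.87979
(2) 0.7421 × 2.207 × 0.469 × 1.288 = 0.98936
(3) 2.956 × 0.3762 × 0.7799 × 1.192 = 1.03380
Highest is cycle (3) at 1.0338 (>1, arbitrage).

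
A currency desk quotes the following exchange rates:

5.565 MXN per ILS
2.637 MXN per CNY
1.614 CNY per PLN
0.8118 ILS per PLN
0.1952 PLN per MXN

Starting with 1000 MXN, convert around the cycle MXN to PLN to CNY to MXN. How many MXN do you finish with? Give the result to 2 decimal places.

1000 MXN × 0.1952 = 195.2 PLN
195.2 PLN × 1.614 = 315.0528 CNY
315.0528 CNY × 2.637 = 830.7942336 MXN

830.79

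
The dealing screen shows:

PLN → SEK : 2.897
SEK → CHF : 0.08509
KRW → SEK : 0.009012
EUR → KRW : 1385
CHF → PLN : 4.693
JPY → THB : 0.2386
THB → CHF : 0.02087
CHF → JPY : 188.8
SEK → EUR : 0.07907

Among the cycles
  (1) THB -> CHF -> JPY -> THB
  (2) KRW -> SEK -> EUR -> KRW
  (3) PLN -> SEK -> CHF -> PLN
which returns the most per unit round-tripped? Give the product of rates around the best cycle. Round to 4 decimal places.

1.1569

(1) 0.02087 × 188.8 × 0.2386 = 0.94015
(2) 0.009012 × 0.07907 × 1385 = 0.98692
(3) 2.897 × 0.08509 × 4.693 = 1.15685
Highest is cycle (3) at 1.1569 (>1, arbitrage).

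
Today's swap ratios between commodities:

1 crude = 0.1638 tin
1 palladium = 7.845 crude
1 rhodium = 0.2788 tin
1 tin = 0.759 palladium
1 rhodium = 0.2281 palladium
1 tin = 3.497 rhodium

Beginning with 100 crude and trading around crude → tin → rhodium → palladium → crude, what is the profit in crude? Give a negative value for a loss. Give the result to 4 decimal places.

100 crude × 0.1638 = 16.38 tin
16.38 tin × 3.497 = 57.28086 rhodium
57.28086 rhodium × 0.2281 = 13.065764166 palladium
13.065764166 palladium × 7.845 = 102.50091988227 crude
Net change: 102.50091988227 − 100 = 2.50091988227 crude

2.5009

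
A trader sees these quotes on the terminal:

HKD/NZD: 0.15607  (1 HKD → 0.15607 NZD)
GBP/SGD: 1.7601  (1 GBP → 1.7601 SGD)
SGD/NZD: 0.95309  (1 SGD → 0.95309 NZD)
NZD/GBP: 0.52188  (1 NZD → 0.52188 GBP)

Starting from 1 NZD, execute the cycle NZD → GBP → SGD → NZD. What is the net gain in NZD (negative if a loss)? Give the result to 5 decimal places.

-0.12453

1 NZD × 0.52188 = 0.52188 GBP
0.52188 GBP × 1.7601 = 0.918560988 SGD
0.918560988 SGD × 0.95309 = 0.87547129205292 NZD
Net change: 0.87547129205292 − 1 = -0.12452870794708 NZD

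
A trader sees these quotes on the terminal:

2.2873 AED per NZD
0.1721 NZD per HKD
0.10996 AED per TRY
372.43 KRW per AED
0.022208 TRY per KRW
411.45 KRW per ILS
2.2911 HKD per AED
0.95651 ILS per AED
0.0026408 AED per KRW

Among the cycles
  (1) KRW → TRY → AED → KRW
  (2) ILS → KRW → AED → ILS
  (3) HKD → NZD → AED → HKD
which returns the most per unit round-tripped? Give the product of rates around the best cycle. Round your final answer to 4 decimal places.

1.0393

(1) 0.022208 × 0.10996 × 372.43 = 0.90947
(2) 411.45 × 0.0026408 × 0.95651 = 1.03930
(3) 0.1721 × 2.2873 × 2.2911 = 0.90188
Highest is cycle (2) at 1.0393 (>1, arbitrage).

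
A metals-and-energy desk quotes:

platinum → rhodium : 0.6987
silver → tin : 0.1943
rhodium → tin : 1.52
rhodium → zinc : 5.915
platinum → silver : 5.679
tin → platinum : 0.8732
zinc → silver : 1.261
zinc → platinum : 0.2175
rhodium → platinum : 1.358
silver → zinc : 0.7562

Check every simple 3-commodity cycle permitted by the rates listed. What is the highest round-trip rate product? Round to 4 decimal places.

platinum→silver→tin→platinum: 5.679 × 0.1943 × 0.8732 = 0.96351
zinc→platinum→silver→zinc: 0.2175 × 5.679 × 0.7562 = 0.93405
platinum→rhodium→tin→platinum: 0.6987 × 1.52 × 0.8732 = 0.92736
zinc→platinum→rhodium→zinc: 0.2175 × 0.6987 × 5.915 = 0.89889
Maximum is platinum→silver→tin→platinum at 0.9635; no arbitrage — every cycle loses value.

0.9635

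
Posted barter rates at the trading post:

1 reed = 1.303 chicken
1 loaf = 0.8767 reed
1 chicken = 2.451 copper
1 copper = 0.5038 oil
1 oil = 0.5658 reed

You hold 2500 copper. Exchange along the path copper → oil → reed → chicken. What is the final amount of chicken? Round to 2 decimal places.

928.55

2500 copper × 0.5038 = 1259.5 oil
1259.5 oil × 0.5658 = 712.6251 reed
712.6251 reed × 1.303 = 928.5505053 chicken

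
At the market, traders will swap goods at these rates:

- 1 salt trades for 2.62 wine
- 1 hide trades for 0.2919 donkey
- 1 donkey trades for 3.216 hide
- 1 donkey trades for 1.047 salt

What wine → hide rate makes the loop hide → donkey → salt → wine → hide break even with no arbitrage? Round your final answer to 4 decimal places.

1.2489

Known legs of the cycle: 0.2919 × 1.047 × 2.62 = 0.800722566
For no arbitrage the full-cycle product must be 1, so the missing rate is 1 / 0.800722566 ≈ 1.248872.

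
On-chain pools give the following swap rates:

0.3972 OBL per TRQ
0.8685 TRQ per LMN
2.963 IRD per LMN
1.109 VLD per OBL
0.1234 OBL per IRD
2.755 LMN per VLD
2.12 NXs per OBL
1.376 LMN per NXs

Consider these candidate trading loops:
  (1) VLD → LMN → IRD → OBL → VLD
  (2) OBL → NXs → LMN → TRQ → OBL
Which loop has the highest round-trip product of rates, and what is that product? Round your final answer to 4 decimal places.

1.1171

(1) 2.755 × 2.963 × 0.1234 × 1.109 = 1.11712
(2) 2.12 × 1.376 × 0.8685 × 0.3972 = 1.00631
Highest is cycle (1) at 1.1171 (>1, arbitrage).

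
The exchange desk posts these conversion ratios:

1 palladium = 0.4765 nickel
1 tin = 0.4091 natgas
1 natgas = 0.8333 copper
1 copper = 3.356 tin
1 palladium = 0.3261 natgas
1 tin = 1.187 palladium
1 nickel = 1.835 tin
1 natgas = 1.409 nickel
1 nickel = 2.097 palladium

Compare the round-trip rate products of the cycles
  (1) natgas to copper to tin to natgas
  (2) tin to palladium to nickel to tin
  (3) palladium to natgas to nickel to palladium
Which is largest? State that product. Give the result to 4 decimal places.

(1) 0.8333 × 3.356 × 0.4091 = 1.14407
(2) 1.187 × 0.4765 × 1.835 = 1.03789
(3) 0.3261 × 1.409 × 2.097 = 0.96352
Highest is cycle (1) at 1.1441 (>1, arbitrage).

1.1441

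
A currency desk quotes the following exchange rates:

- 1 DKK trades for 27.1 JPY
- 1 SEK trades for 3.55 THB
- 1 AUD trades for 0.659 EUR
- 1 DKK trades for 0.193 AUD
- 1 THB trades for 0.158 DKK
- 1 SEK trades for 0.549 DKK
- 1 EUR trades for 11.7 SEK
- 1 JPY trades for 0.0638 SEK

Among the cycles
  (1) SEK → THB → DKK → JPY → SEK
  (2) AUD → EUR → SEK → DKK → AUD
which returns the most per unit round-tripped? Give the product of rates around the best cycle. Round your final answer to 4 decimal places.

0.9698

(1) 3.55 × 0.158 × 27.1 × 0.0638 = 0.96978
(2) 0.659 × 11.7 × 0.549 × 0.193 = 0.81696
Highest is cycle (1) at 0.9698 (≤1, no arbitrage).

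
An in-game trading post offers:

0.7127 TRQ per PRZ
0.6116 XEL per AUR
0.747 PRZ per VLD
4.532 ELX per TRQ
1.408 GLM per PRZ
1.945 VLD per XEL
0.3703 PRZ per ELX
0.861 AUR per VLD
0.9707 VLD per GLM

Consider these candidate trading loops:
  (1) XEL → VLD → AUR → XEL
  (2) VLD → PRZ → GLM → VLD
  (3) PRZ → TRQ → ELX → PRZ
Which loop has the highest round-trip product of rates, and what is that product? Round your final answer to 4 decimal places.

(1) 1.945 × 0.861 × 0.6116 = 1.02421
(2) 0.747 × 1.408 × 0.9707 = 1.02096
(3) 0.7127 × 4.532 × 0.3703 = 1.19605
Highest is cycle (3) at 1.1961 (>1, arbitrage).

1.1961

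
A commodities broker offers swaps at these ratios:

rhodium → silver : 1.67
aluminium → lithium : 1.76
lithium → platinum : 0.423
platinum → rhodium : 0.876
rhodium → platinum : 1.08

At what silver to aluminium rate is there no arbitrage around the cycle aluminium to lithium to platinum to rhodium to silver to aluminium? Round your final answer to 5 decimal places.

Known legs of the cycle: 1.76 × 0.423 × 0.876 × 1.67 = 1.0891146816
For no arbitrage the full-cycle product must be 1, so the missing rate is 1 / 1.0891146816 ≈ 0.9181770.

0.91818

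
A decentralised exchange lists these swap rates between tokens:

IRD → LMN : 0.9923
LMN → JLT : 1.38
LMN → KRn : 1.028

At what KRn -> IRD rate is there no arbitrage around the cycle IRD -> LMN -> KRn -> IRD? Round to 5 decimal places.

0.98031

Known legs of the cycle: 0.9923 × 1.028 = 1.0200844
For no arbitrage the full-cycle product must be 1, so the missing rate is 1 / 1.0200844 ≈ 0.9803110.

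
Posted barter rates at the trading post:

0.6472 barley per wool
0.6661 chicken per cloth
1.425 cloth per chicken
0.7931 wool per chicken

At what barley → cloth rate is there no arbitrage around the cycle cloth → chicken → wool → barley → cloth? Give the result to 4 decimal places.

Known legs of the cycle: 0.6661 × 0.7931 × 0.6472 = 0.341905346552
For no arbitrage the full-cycle product must be 1, so the missing rate is 1 / 0.341905346552 ≈ 2.924786.

2.9248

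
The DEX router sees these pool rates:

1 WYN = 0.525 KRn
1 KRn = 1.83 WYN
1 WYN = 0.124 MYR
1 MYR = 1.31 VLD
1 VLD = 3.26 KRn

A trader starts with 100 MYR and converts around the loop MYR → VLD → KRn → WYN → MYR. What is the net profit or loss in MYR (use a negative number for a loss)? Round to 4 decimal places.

100 MYR × 1.31 = 131 VLD
131 VLD × 3.26 = 427.06 KRn
427.06 KRn × 1.83 = 781.5198 WYN
781.5198 WYN × 0.124 = 96.9084552 MYR
Net change: 96.9084552 − 100 = -3.0915448 MYR

-3.0915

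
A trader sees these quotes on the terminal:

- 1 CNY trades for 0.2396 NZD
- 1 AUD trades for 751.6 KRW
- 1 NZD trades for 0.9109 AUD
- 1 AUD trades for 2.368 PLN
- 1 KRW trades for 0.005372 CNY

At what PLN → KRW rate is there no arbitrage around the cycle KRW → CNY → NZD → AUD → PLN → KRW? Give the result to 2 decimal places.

Known legs of the cycle: 0.005372 × 0.2396 × 0.9109 × 2.368 = 0.00277635641426944
For no arbitrage the full-cycle product must be 1, so the missing rate is 1 / 0.00277635641426944 ≈ 360.1843.

360.18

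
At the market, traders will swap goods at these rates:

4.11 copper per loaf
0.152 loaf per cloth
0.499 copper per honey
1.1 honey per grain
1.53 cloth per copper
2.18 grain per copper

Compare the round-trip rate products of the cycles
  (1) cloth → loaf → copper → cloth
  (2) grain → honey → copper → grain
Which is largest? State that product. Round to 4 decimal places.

1.1966

(1) 0.152 × 4.11 × 1.53 = 0.95582
(2) 1.1 × 0.499 × 2.18 = 1.19660
Highest is cycle (2) at 1.1966 (>1, arbitrage).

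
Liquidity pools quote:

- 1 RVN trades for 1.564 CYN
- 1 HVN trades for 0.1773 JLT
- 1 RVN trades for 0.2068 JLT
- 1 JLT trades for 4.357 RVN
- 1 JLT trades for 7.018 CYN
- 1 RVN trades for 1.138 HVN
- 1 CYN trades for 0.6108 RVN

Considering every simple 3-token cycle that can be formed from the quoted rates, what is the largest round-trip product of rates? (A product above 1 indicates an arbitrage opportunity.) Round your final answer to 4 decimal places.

0.8865

RVN→JLT→CYN→RVN: 0.2068 × 7.018 × 0.6108 = 0.88647
RVN→HVN→JLT→RVN: 1.138 × 0.1773 × 4.357 = 0.87910
Maximum is RVN→JLT→CYN→RVN at 0.8865; no arbitrage — every cycle loses value.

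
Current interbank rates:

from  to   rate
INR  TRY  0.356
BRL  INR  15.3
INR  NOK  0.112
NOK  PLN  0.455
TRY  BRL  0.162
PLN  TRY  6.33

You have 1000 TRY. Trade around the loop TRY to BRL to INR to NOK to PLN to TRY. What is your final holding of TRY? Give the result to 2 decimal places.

799.54

1000 TRY × 0.162 = 162 BRL
162 BRL × 15.3 = 2478.6 INR
2478.6 INR × 0.112 = 277.6032 NOK
277.6032 NOK × 0.455 = 126.309456 PLN
126.309456 PLN × 6.33 = 799.53885648 TRY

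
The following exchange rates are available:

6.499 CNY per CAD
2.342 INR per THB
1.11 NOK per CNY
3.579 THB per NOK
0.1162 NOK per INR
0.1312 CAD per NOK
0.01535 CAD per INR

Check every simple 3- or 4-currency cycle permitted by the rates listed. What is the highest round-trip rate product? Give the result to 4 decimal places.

0.9740

THB→INR→NOK→THB: 2.342 × 0.1162 × 3.579 = 0.97399
CAD→CNY→NOK→CAD: 6.499 × 1.11 × 0.1312 = 0.94646
Maximum is THB→INR→NOK→THB at 0.9740; no arbitrage — every cycle loses value.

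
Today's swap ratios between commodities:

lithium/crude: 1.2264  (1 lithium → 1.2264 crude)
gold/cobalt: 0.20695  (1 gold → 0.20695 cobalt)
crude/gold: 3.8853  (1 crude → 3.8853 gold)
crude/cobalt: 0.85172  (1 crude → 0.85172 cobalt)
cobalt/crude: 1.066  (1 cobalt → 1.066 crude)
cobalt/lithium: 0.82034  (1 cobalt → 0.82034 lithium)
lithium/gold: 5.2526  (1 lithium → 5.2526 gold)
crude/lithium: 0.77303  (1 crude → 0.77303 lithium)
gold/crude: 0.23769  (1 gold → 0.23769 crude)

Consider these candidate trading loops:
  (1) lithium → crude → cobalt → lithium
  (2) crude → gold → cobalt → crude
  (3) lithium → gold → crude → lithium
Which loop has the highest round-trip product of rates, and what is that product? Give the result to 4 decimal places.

0.9651

(1) 1.2264 × 0.85172 × 0.82034 = 0.85689
(2) 3.8853 × 0.20695 × 1.066 = 0.85713
(3) 5.2526 × 0.23769 × 0.77303 = 0.96512
Highest is cycle (3) at 0.9651 (≤1, no arbitrage).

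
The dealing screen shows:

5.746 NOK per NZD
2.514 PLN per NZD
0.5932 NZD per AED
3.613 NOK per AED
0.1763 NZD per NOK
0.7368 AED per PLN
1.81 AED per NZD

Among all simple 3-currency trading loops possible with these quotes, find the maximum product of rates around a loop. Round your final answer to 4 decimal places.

NZD→AED→NOK→NZD: 1.81 × 3.613 × 0.1763 = 1.15292
PLN→AED→NZD→PLN: 0.7368 × 0.5932 × 2.514 = 1.09879
Maximum is NZD→AED→NOK→NZD at 1.1529; arbitrage exists.

1.1529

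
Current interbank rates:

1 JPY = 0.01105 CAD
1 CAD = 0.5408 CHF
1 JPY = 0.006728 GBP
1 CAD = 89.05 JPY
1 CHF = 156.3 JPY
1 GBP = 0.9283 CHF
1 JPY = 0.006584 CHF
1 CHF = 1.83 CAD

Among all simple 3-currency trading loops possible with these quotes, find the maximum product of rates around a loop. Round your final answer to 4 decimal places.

CHF→CAD→JPY→CHF: 1.83 × 89.05 × 0.006584 = 1.07294
CHF→JPY→GBP→CHF: 156.3 × 0.006728 × 0.9283 = 0.97619
CHF→JPY→CAD→CHF: 156.3 × 0.01105 × 0.5408 = 0.93402
Maximum is CHF→CAD→JPY→CHF at 1.0729; arbitrage exists.

1.0729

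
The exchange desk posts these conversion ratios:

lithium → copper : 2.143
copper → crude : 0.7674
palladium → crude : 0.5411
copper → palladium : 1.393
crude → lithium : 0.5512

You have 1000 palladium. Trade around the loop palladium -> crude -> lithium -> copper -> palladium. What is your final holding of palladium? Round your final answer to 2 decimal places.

1000 palladium × 0.5411 = 541.1 crude
541.1 crude × 0.5512 = 298.25432 lithium
298.25432 lithium × 2.143 = 639.15900776 copper
639.15900776 copper × 1.393 = 890.34849780968 palladium

890.35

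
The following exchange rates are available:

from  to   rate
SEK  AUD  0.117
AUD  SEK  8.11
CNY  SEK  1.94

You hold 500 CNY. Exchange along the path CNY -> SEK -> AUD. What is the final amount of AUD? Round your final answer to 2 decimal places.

113.49

500 CNY × 1.94 = 970 SEK
970 SEK × 0.117 = 113.49 AUD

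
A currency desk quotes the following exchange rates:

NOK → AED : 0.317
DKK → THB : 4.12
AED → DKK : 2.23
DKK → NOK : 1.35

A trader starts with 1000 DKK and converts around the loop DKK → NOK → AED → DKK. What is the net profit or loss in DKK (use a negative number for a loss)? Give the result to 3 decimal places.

1000 DKK × 1.35 = 1350 NOK
1350 NOK × 0.317 = 427.95 AED
427.95 AED × 2.23 = 954.3285 DKK
Net change: 954.3285 − 1000 = -45.6715 DKK

-45.672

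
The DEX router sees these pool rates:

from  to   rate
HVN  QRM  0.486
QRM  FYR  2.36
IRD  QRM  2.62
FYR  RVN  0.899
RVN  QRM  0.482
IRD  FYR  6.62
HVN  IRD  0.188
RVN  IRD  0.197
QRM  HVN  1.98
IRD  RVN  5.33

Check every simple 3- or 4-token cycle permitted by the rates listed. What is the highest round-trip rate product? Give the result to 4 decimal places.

FYR→RVN→IRD→FYR: 0.899 × 0.197 × 6.62 = 1.17242
FYR→RVN→IRD→QRM→FYR: 0.899 × 0.197 × 2.62 × 2.36 = 1.09506
FYR→RVN→QRM→FYR: 0.899 × 0.482 × 2.36 = 1.02263
IRD→QRM→HVN→IRD: 2.62 × 1.98 × 0.188 = 0.97527
RVN→QRM→HVN→IRD→RVN: 0.482 × 1.98 × 0.188 × 5.33 = 0.95631
Maximum is FYR→RVN→IRD→FYR at 1.1724; arbitrage exists.

1.1724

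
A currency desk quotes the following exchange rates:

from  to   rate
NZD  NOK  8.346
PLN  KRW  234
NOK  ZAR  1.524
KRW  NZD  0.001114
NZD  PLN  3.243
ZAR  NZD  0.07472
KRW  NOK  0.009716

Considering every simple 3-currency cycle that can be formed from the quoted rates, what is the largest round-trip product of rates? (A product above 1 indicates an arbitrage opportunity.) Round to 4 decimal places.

ZAR→NZD→NOK→ZAR: 0.07472 × 8.346 × 1.524 = 0.95039
PLN→KRW→NZD→PLN: 234 × 0.001114 × 3.243 = 0.84537
Maximum is ZAR→NZD→NOK→ZAR at 0.9504; no arbitrage — every cycle loses value.

0.9504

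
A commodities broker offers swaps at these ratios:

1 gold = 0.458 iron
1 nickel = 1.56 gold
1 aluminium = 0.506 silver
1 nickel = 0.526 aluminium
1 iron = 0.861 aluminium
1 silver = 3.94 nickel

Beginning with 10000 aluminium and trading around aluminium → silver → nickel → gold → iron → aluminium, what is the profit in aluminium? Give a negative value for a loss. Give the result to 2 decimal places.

10000 aluminium × 0.506 = 5060 silver
5060 silver × 3.94 = 19936.4 nickel
19936.4 nickel × 1.56 = 31100.784 gold
31100.784 gold × 0.458 = 14244.159072 iron
14244.159072 iron × 0.861 = 12264.220960992 aluminium
Net change: 12264.220960992 − 10000 = 2264.220960992 aluminium

2264.22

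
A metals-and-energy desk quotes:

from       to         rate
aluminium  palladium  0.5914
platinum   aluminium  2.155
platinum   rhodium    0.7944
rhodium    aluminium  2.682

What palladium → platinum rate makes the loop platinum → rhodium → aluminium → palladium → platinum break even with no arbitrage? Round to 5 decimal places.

0.79363

Known legs of the cycle: 0.7944 × 2.682 × 0.5914 = 1.26002548512
For no arbitrage the full-cycle product must be 1, so the missing rate is 1 / 1.26002548512 ≈ 0.7936347.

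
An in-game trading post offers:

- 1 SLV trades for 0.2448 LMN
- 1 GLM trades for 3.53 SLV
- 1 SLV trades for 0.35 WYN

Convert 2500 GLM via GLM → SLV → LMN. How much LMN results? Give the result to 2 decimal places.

2160.36

2500 GLM × 3.53 = 8825 SLV
8825 SLV × 0.2448 = 2160.36 LMN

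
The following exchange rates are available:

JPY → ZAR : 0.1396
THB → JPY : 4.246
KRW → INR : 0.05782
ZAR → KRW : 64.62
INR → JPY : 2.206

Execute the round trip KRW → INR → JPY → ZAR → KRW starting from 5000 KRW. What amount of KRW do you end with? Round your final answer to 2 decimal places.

5000 KRW × 0.05782 = 289.1 INR
289.1 INR × 2.206 = 637.7546 JPY
637.7546 JPY × 0.1396 = 89.03054216 ZAR
89.03054216 ZAR × 64.62 = 5753.1536343792 KRW

5753.15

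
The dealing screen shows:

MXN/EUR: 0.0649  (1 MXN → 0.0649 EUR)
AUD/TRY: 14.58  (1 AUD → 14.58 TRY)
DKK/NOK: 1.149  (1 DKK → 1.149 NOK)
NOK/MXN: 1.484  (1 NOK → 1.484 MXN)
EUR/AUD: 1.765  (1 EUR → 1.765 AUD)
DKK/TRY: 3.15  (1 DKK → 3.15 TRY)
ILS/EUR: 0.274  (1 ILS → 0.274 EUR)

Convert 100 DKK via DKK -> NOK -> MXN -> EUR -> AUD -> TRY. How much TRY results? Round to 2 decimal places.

100 DKK × 1.149 = 114.9 NOK
114.9 NOK × 1.484 = 170.5116 MXN
170.5116 MXN × 0.0649 = 11.06620284 EUR
11.06620284 EUR × 1.765 = 19.5318480126 AUD
19.5318480126 AUD × 14.58 = 284.774344023708 TRY

284.77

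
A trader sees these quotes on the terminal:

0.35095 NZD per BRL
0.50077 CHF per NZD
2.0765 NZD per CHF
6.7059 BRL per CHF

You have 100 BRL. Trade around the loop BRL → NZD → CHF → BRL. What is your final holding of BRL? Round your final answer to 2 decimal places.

117.85

100 BRL × 0.35095 = 35.095 NZD
35.095 NZD × 0.50077 = 17.57452315 CHF
17.57452315 CHF × 6.7059 = 117.852994791585 BRL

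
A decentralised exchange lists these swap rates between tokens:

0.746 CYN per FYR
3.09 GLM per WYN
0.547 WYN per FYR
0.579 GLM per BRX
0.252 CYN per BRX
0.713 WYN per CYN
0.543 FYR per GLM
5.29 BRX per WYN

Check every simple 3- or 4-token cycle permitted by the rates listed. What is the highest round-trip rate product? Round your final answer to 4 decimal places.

0.9505

WYN→BRX→CYN→WYN: 5.29 × 0.252 × 0.713 = 0.95049
GLM→FYR→WYN→GLM: 0.543 × 0.547 × 3.09 = 0.91779
GLM→FYR→WYN→BRX→GLM: 0.543 × 0.547 × 5.29 × 0.579 = 0.90975
GLM→FYR→CYN→WYN→GLM: 0.543 × 0.746 × 0.713 × 3.09 = 0.89246
Maximum is WYN→BRX→CYN→WYN at 0.9505; no arbitrage — every cycle loses value.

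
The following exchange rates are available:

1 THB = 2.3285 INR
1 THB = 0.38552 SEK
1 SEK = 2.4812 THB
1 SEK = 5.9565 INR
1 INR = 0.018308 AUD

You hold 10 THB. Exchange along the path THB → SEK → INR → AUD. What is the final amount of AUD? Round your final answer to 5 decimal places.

10 THB × 0.38552 = 3.8552 SEK
3.8552 SEK × 5.9565 = 22.9634988 INR
22.9634988 INR × 0.018308 = 0.4204157360304 AUD

0.42042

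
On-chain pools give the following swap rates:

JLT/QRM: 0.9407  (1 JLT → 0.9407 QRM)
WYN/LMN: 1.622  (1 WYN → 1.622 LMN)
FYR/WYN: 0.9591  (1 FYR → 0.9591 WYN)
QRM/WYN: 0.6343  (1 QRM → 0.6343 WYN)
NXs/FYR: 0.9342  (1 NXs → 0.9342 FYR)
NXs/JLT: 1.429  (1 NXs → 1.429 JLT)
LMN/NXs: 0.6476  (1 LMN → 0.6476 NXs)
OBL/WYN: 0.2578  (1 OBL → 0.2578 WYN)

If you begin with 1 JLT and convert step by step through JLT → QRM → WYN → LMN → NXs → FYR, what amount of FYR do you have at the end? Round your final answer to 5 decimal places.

1 JLT × 0.9407 = 0.9407 QRM
0.9407 QRM × 0.6343 = 0.59668601 WYN
0.59668601 WYN × 1.622 = 0.96782470822 LMN
0.96782470822 LMN × 0.6476 = 0.626763281043272 NXs
0.626763281043272 NXs × 0.9342 = 0.5855222571506247024 FYR

0.58552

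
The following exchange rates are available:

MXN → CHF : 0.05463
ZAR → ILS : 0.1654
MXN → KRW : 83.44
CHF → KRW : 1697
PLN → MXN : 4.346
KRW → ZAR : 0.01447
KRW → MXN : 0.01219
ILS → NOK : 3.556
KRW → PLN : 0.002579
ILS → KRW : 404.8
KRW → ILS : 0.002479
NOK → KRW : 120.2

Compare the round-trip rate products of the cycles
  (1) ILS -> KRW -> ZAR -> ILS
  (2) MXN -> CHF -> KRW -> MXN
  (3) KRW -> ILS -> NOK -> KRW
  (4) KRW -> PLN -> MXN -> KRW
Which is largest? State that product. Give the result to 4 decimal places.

1.1301

(1) 404.8 × 0.01447 × 0.1654 = 0.96882
(2) 0.05463 × 1697 × 0.01219 = 1.13010
(3) 0.002479 × 3.556 × 120.2 = 1.05960
(4) 0.002579 × 4.346 × 83.44 = 0.93522
Highest is cycle (2) at 1.1301 (>1, arbitrage).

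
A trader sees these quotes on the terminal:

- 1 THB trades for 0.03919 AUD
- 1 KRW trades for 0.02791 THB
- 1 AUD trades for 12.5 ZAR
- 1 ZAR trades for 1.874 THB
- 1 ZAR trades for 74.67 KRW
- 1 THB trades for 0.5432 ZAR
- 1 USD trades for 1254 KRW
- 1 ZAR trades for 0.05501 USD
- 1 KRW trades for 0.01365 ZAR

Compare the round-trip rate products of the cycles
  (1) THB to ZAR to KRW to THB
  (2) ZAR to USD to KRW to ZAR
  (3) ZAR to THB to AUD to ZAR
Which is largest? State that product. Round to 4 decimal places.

(1) 0.5432 × 74.67 × 0.02791 = 1.13205
(2) 0.05501 × 1254 × 0.01365 = 0.94161
(3) 1.874 × 0.03919 × 12.5 = 0.91803
Highest is cycle (1) at 1.1321 (>1, arbitrage).

1.1321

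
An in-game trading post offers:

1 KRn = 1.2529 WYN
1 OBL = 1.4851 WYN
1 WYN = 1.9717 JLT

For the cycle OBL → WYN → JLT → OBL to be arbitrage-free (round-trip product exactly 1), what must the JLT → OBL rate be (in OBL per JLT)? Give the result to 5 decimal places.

Known legs of the cycle: 1.4851 × 1.9717 = 2.92817167
For no arbitrage the full-cycle product must be 1, so the missing rate is 1 / 2.92817167 ≈ 0.3415100.

0.34151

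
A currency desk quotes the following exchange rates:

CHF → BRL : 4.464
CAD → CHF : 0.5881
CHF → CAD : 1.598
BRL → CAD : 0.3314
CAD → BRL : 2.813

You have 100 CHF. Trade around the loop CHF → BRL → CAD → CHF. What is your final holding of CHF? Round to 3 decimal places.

87.002

100 CHF × 4.464 = 446.4 BRL
446.4 BRL × 0.3314 = 147.93696 CAD
147.93696 CAD × 0.5881 = 87.001726176 CHF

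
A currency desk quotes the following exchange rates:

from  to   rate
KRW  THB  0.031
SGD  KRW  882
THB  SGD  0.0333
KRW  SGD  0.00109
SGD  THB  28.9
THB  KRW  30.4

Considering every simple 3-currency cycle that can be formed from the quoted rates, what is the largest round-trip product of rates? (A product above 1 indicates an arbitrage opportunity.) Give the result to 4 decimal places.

0.9576

THB→KRW→SGD→THB: 30.4 × 0.00109 × 28.9 = 0.95763
THB→SGD→KRW→THB: 0.0333 × 882 × 0.031 = 0.91049
Maximum is THB→KRW→SGD→THB at 0.9576; no arbitrage — every cycle loses value.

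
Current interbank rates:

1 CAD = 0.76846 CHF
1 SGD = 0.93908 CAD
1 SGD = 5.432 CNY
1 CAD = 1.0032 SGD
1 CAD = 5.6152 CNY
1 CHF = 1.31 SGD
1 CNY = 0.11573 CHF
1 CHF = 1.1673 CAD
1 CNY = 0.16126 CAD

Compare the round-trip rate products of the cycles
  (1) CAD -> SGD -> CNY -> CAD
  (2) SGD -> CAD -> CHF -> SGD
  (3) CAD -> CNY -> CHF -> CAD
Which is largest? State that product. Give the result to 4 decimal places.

(1) 1.0032 × 5.432 × 0.16126 = 0.87877
(2) 0.93908 × 0.76846 × 1.31 = 0.94536
(3) 5.6152 × 0.11573 × 1.1673 = 0.75857
Highest is cycle (2) at 0.9454 (≤1, no arbitrage).

0.9454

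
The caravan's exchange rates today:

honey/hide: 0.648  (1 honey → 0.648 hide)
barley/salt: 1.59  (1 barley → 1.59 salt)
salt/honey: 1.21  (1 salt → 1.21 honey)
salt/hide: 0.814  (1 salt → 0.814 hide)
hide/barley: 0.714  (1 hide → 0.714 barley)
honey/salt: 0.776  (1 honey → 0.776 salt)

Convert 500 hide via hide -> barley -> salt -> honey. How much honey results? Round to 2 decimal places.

500 hide × 0.714 = 357 barley
357 barley × 1.59 = 567.63 salt
567.63 salt × 1.21 = 686.8323 honey

686.83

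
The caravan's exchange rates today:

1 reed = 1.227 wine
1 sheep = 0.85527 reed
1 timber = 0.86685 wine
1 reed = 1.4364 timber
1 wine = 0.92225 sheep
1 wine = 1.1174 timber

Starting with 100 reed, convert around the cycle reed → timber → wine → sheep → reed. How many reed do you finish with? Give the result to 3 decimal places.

98.214

100 reed × 1.4364 = 143.64 timber
143.64 timber × 0.86685 = 124.514334 wine
124.514334 wine × 0.92225 = 114.8333445315 sheep
114.8333445315 sheep × 0.85527 = 98.213514577456005 reed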